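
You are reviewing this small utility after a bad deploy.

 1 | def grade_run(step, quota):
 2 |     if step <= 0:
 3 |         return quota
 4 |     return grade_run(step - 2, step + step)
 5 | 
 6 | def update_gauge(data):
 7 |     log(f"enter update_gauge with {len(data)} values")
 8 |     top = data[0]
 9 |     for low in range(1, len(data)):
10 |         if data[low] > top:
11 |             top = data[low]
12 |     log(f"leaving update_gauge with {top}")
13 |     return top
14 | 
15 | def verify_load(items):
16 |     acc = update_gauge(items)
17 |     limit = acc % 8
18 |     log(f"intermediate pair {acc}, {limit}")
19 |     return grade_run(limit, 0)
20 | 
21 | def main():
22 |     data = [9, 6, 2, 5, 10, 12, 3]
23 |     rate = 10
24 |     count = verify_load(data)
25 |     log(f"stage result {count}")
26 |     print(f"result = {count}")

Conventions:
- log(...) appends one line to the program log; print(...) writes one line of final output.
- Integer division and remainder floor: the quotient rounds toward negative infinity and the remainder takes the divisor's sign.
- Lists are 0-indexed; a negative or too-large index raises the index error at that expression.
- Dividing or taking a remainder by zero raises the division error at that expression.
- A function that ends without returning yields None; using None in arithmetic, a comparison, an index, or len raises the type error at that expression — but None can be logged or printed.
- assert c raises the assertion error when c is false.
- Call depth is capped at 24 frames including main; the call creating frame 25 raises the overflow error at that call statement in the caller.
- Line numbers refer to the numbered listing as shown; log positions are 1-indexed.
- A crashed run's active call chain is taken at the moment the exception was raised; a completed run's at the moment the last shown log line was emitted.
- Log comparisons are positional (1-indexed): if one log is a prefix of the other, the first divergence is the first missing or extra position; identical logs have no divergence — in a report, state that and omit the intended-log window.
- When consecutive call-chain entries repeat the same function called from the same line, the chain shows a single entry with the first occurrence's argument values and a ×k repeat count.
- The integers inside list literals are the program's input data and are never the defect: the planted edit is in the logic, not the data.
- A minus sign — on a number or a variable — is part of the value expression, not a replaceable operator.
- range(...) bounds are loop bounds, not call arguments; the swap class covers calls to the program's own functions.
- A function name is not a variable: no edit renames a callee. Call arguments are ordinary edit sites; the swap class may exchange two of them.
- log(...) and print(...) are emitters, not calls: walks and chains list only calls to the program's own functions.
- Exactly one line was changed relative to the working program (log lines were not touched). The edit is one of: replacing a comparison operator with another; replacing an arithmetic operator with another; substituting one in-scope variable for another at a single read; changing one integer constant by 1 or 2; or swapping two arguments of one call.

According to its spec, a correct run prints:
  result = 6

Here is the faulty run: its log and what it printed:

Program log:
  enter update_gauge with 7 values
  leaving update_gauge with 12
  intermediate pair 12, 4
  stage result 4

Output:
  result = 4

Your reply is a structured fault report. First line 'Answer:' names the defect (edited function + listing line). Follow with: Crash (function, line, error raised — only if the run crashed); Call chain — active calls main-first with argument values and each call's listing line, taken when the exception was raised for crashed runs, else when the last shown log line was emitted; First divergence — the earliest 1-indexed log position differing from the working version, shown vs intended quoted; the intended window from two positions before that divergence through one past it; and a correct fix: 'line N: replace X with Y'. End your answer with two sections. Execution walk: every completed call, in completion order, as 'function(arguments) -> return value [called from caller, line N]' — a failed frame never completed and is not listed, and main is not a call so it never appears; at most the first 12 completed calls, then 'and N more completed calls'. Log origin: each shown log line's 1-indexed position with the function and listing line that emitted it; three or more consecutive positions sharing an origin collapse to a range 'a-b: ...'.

Answer: the defect is in grade_run at line 4.
The tell: Log line 4 is where behavior first shows: 'stage result 4' appears instead of 'stage result 6'.
Call chain: main.
First divergence: position 4 — shown 'stage result 4', intended 'stage result 6'.
Intended log window:
  2: leaving update_gauge with 12
  3: intermediate pair 12, 4
  4: stage result 6
Execution walk:
  update_gauge([9, 6, 2, 5, 10, 12, 3]) -> 12  [called from verify_load, line 16]
  grade_run(0, 4) -> 4  [called from grade_run, line 4]
  grade_run(2, 8) -> 4  [called from grade_run, line 4]
  grade_run(4, 0) -> 4  [called from verify_load, line 19]
  verify_load([9, 6, 2, 5, 10, 12, 3]) -> 4  [called from main, line 24]
Log line origins:
  1: from update_gauge, line 7
  2: from update_gauge, line 12
  3: from verify_load, line 18
  4: from main, line 25
A correct fix: line 4: replace `step + step` with `quota + step`.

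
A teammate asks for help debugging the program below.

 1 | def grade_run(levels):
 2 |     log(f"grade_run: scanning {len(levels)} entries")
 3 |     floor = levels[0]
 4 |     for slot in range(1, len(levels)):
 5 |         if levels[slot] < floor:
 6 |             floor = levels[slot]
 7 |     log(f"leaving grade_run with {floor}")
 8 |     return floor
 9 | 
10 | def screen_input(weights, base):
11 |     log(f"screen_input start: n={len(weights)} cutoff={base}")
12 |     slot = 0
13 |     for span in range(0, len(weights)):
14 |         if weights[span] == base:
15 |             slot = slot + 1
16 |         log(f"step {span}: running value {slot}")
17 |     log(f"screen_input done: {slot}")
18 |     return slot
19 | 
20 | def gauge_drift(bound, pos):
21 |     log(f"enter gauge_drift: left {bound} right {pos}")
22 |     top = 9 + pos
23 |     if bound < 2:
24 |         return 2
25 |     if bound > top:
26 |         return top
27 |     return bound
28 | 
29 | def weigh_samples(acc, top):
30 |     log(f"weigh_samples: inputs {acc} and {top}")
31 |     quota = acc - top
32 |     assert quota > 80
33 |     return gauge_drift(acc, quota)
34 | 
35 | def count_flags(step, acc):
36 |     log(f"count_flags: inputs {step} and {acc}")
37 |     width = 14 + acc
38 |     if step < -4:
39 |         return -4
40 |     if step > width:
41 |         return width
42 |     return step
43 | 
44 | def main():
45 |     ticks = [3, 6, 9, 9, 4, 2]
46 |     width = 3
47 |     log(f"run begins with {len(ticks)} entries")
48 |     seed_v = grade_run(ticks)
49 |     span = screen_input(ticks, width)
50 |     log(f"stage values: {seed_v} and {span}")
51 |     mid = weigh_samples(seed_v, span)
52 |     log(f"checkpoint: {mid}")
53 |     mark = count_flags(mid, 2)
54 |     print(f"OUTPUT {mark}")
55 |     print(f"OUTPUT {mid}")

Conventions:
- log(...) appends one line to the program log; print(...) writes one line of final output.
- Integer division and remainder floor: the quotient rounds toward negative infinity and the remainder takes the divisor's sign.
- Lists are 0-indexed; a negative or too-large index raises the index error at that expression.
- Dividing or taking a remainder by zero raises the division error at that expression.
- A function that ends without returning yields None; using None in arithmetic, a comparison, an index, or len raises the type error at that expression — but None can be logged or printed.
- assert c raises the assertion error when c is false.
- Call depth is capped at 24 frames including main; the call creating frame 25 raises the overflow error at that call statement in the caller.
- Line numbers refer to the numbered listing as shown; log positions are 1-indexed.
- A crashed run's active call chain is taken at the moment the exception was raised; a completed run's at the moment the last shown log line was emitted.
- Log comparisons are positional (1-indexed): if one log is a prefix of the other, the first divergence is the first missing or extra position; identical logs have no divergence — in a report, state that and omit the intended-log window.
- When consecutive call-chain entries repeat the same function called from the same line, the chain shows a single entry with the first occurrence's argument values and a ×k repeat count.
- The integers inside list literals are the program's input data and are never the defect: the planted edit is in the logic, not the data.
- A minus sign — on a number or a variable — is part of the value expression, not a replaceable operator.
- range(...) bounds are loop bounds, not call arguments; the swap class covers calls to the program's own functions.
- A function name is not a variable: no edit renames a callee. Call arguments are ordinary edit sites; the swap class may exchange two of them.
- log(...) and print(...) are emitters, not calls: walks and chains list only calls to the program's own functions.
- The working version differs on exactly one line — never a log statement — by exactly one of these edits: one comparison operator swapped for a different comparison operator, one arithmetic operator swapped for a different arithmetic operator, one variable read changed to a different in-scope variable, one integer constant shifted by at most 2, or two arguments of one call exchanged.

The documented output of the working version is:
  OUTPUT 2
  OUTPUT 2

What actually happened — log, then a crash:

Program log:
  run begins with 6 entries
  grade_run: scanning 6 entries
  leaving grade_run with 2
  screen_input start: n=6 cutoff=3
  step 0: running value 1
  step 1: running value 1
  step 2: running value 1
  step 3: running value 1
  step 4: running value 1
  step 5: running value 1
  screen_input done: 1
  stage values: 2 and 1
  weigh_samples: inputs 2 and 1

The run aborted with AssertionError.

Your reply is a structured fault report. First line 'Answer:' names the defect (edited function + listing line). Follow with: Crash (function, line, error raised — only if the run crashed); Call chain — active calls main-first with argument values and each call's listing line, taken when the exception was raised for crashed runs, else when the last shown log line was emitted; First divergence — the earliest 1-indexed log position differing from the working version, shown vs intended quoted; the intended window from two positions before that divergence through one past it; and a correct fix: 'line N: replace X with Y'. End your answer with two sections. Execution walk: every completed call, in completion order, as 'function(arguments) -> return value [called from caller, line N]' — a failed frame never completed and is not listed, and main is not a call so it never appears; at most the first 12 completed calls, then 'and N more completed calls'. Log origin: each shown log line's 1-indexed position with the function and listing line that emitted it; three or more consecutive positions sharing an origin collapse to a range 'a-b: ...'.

Answer: the defect is in weigh_samples at line 32.
Core observation: The log ends early — 13 lines, where the working version next logs 'enter gauge_drift: left 2 right 1'.
Crash: weigh_samples, line 32, AssertionError.
Call chain: main -> weigh_samples(2, 1) (called at line 51).
First divergence: position 14 — after 13 matching lines the faulty run goes silent; intended next line 'enter gauge_drift: left 2 right 1'.
Intended log window:
  12: stage values: 2 and 1
  13: weigh_samples: inputs 2 and 1
  14: enter gauge_drift: left 2 right 1
  15: checkpoint: 2
Execution walk:
  grade_run([3, 6, 9, 9, 4, 2]) -> 2  [called from main, line 48]
  screen_input([3, 6, 9, 9, 4, 2], 3) -> 1  [called from main, line 49]
Log origins:
  1: emitted by main (line 47)
  2: emitted by grade_run (line 2)
  3: emitted by grade_run (line 7)
  4: emitted by screen_input (line 11)
  5-10: emitted by screen_input (line 16)
  11: emitted by screen_input (line 17)
  12: emitted by main (line 50)
  13: emitted by weigh_samples (line 30)
A correct fix: line 32: replace `>` with `<=`.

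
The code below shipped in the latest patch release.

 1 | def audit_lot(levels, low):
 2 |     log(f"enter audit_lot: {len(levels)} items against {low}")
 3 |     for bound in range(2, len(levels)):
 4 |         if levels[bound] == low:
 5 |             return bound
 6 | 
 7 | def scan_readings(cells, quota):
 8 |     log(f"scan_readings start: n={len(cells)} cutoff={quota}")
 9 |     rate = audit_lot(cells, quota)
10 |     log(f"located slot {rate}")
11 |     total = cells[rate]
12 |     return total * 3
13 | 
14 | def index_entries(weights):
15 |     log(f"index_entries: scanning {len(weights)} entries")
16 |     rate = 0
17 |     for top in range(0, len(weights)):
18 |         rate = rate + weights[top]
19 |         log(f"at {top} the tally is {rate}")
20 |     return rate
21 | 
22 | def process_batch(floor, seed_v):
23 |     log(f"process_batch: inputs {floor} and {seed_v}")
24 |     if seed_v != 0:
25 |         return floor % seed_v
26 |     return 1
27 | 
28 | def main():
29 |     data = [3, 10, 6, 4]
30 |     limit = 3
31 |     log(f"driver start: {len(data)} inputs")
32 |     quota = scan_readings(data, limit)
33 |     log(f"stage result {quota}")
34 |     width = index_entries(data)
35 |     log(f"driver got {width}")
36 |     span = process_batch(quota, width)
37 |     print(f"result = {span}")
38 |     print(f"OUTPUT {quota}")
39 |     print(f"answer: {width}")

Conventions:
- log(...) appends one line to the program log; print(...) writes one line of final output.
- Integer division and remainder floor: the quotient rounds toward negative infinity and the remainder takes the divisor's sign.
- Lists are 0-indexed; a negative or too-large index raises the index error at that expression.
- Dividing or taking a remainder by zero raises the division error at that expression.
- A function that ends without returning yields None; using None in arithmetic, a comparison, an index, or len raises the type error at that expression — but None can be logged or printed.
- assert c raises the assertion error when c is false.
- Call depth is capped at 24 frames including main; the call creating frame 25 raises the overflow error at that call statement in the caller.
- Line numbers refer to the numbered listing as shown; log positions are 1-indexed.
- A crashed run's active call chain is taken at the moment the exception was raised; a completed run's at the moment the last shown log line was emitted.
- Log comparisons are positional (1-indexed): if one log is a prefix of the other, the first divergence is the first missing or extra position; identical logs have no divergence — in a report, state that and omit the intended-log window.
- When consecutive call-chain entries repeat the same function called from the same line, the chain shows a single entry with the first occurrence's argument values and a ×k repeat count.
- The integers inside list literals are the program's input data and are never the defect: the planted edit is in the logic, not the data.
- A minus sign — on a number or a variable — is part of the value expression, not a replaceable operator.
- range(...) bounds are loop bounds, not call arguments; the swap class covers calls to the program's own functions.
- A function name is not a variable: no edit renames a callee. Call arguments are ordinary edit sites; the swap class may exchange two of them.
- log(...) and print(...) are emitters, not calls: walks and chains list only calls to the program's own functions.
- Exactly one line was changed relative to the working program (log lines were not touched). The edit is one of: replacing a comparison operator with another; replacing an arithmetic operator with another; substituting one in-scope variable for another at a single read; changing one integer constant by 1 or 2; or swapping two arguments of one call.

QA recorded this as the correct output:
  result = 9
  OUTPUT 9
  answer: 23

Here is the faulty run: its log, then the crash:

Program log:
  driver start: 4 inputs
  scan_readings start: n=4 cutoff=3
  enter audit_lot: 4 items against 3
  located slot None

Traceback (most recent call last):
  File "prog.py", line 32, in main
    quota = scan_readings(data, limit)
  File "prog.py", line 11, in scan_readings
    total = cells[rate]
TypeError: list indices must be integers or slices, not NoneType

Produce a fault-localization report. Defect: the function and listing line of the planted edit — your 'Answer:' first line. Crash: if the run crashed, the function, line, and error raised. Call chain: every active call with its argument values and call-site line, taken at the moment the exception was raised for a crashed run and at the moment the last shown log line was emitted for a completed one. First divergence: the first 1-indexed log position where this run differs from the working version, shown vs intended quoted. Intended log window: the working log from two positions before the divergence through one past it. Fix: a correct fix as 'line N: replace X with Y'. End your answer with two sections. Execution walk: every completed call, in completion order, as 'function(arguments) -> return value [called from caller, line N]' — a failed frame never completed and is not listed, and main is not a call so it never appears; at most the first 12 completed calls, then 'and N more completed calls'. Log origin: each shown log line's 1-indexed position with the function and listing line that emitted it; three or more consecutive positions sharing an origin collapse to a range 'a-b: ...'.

Answer: the defect is in audit_lot at line 3.
Core observation: Log line 4 is where behavior first shows: 'located slot None' appears instead of 'located slot 0'.
Crash: scan_readings, line 11, TypeError.
Call chain: main -> scan_readings([3, 10, 6, 4], 3) (called at line 32).
First divergence: at position 4 the run shows 'located slot None' where the working version logs 'located slot 0'.
Intended log window:
  2: scan_readings start: n=4 cutoff=3
  3: enter audit_lot: 4 items against 3
  4: located slot 0
  5: stage result 9
Execution walk:
  audit_lot([3, 10, 6, 4], 3) -> None  [called from scan_readings, line 9]
Origin of each log line:
  1: logged in main at line 31
  2: logged in scan_readings at line 8
  3: logged in audit_lot at line 2
  4: logged in scan_readings at line 10
A correct fix: line 3: replace `2` with `0`.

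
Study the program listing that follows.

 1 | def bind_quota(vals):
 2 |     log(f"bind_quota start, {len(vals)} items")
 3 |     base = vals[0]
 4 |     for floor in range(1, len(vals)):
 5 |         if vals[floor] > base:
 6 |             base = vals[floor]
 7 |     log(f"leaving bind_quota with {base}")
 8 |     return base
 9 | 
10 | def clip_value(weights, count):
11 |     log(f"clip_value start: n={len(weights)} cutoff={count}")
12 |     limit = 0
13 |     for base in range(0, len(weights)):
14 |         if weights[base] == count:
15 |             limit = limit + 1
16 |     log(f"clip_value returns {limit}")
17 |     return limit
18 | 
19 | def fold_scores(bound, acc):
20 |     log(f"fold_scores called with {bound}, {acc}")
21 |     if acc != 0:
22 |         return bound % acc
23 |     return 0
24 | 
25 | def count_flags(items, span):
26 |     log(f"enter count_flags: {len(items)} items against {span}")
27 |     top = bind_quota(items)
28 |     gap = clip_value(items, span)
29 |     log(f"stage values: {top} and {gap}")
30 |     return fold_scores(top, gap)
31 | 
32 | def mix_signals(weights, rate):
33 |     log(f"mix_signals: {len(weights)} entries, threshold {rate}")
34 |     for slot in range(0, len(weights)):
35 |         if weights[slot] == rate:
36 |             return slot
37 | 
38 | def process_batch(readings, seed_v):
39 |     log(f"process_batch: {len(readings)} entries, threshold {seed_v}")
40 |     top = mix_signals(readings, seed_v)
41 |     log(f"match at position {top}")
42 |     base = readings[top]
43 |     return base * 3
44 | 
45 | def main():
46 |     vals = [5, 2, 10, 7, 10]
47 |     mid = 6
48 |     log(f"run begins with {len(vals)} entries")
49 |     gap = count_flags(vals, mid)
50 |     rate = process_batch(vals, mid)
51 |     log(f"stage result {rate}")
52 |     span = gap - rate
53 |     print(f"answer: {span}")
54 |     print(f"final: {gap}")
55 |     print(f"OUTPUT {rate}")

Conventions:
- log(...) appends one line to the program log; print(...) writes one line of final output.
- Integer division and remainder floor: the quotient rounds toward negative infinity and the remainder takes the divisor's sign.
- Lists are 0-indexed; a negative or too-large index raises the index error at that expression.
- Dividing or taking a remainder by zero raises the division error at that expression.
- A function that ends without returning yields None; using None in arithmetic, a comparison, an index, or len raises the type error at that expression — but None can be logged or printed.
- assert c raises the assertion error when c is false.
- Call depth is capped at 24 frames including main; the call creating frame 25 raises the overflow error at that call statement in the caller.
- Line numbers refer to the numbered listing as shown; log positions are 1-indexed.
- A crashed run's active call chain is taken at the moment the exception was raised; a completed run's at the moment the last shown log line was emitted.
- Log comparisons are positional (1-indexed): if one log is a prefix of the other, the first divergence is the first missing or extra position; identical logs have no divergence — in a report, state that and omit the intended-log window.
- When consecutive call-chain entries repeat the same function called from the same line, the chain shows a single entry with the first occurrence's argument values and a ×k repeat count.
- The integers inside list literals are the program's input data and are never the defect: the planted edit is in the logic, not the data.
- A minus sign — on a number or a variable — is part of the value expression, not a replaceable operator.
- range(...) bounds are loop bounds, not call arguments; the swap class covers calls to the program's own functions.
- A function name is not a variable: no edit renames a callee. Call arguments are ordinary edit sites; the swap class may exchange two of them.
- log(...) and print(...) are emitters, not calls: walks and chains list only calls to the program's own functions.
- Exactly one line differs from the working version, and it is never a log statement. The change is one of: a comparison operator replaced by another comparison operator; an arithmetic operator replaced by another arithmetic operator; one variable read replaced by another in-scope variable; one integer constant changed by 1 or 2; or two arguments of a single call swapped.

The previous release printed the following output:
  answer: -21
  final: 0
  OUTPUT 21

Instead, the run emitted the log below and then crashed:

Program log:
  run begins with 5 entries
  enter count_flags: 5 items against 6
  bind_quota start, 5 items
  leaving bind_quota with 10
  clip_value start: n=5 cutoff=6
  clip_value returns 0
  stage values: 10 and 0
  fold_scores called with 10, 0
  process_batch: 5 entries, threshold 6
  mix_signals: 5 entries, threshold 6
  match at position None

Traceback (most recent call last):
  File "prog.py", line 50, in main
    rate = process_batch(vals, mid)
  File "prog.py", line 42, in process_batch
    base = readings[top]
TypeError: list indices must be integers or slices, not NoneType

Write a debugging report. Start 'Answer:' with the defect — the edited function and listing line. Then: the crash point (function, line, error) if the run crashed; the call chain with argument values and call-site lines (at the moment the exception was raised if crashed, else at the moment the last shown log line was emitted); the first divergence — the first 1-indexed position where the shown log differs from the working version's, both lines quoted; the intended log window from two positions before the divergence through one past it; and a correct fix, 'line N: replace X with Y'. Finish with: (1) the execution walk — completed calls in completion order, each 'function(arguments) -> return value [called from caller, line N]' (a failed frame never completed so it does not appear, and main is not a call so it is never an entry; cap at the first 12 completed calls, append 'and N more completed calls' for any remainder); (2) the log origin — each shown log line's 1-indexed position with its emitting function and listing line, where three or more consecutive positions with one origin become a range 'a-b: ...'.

Answer: the defect is in main at line 47.
The tell: Log line 2 is where behavior first shows: 'enter count_flags: 5 items against 6' appears instead of 'enter count_flags: 5 items against 7'.
Crash: process_batch, line 42, TypeError.
Call chain: main -> process_batch([5, 2, 10, 7, 10], 6) (called at line 50).
First divergence: position 2 — shown 'enter count_flags: 5 items against 6', intended 'enter count_flags: 5 items against 7'.
Intended log window:
  1: run begins with 5 entries
  2: enter count_flags: 5 items against 7
  3: bind_quota start, 5 items
Execution walk:
  bind_quota([5, 2, 10, 7, 10]) -> 10  [called from count_flags, line 27]
  clip_value([5, 2, 10, 7, 10], 6) -> 0  [called from count_flags, line 28]
  fold_scores(10, 0) -> 0  [called from count_flags, line 30]
  count_flags([5, 2, 10, 7, 10], 6) -> 0  [called from main, line 49]
  mix_signals([5, 2, 10, 7, 10], 6) -> None  [called from process_batch, line 40]
Log line origins:
  1: emitted by main (line 48)
  2: emitted by count_flags (line 26)
  3: emitted by bind_quota (line 2)
  4: emitted by bind_quota (line 7)
  5: emitted by clip_value (line 11)
  6: emitted by clip_value (line 16)
  7: emitted by count_flags (line 29)
  8: emitted by fold_scores (line 20)
  9: emitted by process_batch (line 39)
  10: emitted by mix_signals (line 33)
  11: emitted by process_batch (line 41)
A correct fix: line 47: replace `6` with `7`.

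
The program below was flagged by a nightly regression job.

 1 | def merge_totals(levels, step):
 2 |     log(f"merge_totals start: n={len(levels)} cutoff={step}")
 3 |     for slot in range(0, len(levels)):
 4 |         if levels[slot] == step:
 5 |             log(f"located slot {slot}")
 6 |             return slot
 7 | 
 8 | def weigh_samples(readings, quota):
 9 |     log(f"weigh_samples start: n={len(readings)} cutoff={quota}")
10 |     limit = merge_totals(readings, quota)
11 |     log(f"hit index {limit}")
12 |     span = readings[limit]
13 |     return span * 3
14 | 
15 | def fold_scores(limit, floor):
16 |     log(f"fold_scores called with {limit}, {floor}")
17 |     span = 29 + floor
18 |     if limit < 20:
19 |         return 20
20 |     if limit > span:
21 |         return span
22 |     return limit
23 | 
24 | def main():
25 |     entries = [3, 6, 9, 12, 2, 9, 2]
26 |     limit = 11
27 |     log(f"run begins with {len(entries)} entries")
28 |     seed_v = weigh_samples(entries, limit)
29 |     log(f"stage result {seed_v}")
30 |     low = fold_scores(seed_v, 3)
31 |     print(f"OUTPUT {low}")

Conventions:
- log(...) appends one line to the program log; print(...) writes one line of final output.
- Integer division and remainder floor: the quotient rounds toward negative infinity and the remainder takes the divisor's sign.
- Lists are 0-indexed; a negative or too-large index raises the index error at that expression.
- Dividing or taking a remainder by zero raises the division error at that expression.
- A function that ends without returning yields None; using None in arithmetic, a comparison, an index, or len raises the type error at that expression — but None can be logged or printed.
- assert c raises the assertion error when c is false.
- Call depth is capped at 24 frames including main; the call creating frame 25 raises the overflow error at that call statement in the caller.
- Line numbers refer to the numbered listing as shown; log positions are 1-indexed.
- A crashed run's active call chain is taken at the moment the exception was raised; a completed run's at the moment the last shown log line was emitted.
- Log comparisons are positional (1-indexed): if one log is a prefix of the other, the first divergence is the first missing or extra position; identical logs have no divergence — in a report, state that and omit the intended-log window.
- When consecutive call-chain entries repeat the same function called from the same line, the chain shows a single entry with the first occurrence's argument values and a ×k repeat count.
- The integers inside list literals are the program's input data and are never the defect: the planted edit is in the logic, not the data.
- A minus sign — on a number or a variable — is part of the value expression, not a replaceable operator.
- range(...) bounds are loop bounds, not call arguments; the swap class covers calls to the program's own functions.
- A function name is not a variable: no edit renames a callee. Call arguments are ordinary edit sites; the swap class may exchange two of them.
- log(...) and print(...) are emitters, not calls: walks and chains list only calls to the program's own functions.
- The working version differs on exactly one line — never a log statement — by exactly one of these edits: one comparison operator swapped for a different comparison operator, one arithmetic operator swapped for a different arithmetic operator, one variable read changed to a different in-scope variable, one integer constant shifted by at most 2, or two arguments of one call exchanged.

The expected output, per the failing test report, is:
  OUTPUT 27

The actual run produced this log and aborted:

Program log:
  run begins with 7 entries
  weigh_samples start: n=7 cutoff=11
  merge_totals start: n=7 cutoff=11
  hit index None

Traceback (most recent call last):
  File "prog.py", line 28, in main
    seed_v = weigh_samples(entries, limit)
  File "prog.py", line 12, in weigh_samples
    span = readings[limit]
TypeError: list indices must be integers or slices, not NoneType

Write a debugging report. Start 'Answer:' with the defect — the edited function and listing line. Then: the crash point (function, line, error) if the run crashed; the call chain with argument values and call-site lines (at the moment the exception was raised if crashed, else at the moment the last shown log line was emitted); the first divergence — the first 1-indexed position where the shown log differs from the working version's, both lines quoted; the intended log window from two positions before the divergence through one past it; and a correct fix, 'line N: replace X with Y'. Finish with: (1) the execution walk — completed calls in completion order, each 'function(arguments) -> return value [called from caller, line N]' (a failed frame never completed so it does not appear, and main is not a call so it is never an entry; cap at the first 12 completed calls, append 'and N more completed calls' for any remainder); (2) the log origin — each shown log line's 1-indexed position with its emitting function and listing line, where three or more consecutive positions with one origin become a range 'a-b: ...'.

Answer: the defect is in main at line 26.
The tell: The log first diverges at position 2: the faulty run prints 'weigh_samples start: n=7 cutoff=11' where the working version prints 'weigh_samples start: n=7 cutoff=9'.
Crash: weigh_samples, line 12, TypeError.
Call chain: main -> weigh_samples([3, 6, 9, 12, 2, 9, 2], 11) (called at line 28).
First divergence: at position 2 the run shows 'weigh_samples start: n=7 cutoff=11' where the working version logs 'weigh_samples start: n=7 cutoff=9'.
Intended log window:
  1: run begins with 7 entries
  2: weigh_samples start: n=7 cutoff=9
  3: merge_totals start: n=7 cutoff=9
Execution walk:
  merge_totals([3, 6, 9, 12, 2, 9, 2], 11) -> None  [called from weigh_samples, line 10]
Log origin:
  1: from main, line 27
  2: from weigh_samples, line 9
  3: from merge_totals, line 2
  4: from weigh_samples, line 11
A correct fix: line 26: replace `11` with `9`.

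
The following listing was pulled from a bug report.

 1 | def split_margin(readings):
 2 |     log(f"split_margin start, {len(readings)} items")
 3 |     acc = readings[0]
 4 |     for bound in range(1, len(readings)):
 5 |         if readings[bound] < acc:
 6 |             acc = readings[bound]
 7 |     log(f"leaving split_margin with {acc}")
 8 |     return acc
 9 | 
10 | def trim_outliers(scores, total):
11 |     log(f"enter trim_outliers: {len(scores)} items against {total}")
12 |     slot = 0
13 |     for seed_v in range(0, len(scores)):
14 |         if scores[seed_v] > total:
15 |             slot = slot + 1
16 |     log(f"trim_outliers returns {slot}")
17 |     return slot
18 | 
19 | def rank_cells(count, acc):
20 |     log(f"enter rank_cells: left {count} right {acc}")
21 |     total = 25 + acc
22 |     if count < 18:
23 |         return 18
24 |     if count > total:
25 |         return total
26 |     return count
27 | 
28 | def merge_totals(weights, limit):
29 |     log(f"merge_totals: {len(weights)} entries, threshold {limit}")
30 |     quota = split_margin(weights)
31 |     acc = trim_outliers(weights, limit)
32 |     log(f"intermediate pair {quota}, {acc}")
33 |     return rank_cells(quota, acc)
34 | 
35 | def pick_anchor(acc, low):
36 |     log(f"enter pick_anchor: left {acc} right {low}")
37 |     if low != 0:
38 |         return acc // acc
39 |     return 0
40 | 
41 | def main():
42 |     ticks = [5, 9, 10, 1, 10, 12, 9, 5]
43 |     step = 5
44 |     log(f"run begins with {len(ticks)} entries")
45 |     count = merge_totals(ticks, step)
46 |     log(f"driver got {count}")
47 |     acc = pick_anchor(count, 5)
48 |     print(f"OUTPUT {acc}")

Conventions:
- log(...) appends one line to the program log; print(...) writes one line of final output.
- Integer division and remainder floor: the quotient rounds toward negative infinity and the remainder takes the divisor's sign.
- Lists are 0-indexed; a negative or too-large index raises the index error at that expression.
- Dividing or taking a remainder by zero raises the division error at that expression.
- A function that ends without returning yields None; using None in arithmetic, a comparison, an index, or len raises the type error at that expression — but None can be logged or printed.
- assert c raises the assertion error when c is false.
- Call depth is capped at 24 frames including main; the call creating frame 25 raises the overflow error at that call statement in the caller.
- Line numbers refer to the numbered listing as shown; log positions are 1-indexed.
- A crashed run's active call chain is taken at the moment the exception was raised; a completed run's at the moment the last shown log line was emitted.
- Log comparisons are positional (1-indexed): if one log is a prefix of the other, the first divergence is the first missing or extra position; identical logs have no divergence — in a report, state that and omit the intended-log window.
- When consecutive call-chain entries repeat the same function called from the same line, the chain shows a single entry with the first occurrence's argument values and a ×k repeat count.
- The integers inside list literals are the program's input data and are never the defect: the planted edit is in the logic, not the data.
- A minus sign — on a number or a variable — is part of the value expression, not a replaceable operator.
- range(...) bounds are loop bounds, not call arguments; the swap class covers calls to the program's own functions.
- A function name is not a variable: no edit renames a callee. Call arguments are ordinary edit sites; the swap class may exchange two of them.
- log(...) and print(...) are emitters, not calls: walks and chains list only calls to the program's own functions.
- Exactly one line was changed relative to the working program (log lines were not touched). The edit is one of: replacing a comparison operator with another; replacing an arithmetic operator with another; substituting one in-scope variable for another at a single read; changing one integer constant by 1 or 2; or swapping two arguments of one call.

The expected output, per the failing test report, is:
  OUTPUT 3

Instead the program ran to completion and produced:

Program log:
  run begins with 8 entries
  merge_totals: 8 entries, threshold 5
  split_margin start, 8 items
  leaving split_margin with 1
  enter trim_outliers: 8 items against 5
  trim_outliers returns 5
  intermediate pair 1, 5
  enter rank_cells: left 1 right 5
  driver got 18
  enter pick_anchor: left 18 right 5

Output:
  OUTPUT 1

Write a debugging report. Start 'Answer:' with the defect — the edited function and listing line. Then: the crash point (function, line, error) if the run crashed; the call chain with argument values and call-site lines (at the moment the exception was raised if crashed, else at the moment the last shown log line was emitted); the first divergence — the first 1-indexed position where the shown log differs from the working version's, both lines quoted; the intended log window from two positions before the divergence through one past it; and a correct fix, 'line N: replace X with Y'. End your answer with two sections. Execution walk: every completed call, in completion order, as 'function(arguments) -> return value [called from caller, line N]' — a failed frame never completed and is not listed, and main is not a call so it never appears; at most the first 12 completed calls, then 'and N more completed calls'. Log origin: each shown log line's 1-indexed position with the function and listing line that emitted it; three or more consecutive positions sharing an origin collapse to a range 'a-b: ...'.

Answer: the defect is in pick_anchor at line 38.
Core observation: Log streams are identical — the defect surfaces only in the printed output.
Call chain: main -> pick_anchor(18, 5) (called at line 47).
First divergence: none (the log streams are identical).
Execution walk:
  split_margin([5, 9, 10, 1, 10, 12, 9, 5]) -> 1  [called from merge_totals, line 30]
  trim_outliers([5, 9, 10, 1, 10, 12, 9, 5], 5) -> 5  [called from merge_totals, line 31]
  rank_cells(1, 5) -> 18  [called from merge_totals, line 33]
  merge_totals([5, 9, 10, 1, 10, 12, 9, 5], 5) -> 18  [called from main, line 45]
  pick_anchor(18, 5) -> 1  [called from main, line 47]
Origin of each log line:
  1: logged in main at line 44
  2: logged in merge_totals at line 29
  3: logged in split_margin at line 2
  4: logged in split_margin at line 7
  5: logged in trim_outliers at line 11
  6: logged in trim_outliers at line 16
  7: logged in merge_totals at line 32
  8: logged in rank_cells at line 20
  9: logged in main at line 46
  10: logged in pick_anchor at line 36
A correct fix: line 38: replace `acc // acc` with `acc // low`.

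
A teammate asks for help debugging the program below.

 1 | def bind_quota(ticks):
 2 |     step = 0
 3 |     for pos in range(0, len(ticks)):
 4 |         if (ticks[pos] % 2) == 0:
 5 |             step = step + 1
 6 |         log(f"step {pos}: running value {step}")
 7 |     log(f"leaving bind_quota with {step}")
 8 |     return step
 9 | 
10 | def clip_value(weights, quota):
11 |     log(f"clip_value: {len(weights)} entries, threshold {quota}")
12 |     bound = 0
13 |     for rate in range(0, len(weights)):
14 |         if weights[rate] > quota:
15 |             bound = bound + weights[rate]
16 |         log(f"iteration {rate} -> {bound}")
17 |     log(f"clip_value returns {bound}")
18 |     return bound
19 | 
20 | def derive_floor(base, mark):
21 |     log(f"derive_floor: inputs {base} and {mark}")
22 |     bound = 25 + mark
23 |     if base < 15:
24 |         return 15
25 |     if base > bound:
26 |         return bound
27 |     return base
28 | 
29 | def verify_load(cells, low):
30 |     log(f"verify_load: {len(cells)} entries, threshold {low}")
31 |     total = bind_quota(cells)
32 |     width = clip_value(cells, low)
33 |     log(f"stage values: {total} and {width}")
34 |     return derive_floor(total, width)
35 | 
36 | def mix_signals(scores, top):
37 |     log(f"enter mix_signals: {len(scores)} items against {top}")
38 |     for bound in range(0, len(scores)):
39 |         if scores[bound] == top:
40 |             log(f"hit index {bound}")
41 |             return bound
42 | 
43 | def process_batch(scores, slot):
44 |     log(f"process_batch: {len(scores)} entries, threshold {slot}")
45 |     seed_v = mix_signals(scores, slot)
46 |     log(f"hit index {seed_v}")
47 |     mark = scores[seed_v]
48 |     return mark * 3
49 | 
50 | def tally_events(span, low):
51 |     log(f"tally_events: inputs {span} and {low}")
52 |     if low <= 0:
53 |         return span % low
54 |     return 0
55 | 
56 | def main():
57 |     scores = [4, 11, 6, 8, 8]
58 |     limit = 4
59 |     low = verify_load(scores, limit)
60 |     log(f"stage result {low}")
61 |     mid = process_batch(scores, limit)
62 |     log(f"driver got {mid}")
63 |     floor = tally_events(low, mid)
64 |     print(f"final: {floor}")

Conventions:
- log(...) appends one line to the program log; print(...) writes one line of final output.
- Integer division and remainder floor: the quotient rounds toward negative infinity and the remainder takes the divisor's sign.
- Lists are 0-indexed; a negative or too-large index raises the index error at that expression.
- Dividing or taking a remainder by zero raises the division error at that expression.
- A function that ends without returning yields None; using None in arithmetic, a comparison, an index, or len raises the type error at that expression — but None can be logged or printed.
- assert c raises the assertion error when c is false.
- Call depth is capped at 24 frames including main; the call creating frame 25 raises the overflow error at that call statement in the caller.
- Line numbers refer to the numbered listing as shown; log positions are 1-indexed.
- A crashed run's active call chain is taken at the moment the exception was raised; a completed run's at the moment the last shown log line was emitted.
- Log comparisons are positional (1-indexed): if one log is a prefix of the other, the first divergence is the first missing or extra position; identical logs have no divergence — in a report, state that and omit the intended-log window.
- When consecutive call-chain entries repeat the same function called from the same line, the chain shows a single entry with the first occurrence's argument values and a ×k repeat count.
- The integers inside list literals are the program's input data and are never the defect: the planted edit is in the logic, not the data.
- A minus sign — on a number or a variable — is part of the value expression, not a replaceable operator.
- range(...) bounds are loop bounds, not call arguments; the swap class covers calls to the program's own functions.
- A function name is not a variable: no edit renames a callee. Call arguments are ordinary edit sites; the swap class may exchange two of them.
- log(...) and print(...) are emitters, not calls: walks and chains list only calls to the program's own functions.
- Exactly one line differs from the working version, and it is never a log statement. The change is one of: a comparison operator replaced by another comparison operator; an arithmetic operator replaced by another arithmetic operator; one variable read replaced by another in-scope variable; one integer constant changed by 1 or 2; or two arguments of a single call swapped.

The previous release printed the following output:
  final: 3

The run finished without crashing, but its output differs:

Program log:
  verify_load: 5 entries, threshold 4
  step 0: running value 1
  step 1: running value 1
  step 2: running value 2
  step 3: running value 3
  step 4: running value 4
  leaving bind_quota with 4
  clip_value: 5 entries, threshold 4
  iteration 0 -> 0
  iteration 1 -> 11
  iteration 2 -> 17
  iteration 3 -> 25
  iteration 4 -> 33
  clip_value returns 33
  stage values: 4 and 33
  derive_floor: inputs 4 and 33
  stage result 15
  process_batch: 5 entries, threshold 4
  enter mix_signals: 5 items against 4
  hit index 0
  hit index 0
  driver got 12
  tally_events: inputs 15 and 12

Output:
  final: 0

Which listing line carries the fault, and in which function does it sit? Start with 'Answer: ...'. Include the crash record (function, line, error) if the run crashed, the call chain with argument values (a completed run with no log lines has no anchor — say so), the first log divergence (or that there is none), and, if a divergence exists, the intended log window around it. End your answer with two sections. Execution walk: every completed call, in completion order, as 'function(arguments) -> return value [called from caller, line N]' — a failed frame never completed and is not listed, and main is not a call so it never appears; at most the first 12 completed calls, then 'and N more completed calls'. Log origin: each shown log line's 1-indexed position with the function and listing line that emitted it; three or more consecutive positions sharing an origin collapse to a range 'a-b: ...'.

Answer: the defect is in tally_events at line 52.
Key fact: The two runs log identically and part ways only at the printed values.
Call chain: main -> tally_events(15, 12) (called at line 63).
First divergence: none — the logs agree in full.
Execution walk:
  bind_quota([4, 11, 6, 8, 8]) -> 4  [called from verify_load, line 31]
  clip_value([4, 11, 6, 8, 8], 4) -> 33  [called from verify_load, line 32]
  derive_floor(4, 33) -> 15  [called from verify_load, line 34]
  verify_load([4, 11, 6, 8, 8], 4) -> 15  [called from main, line 59]
  mix_signals([4, 11, 6, 8, 8], 4) -> 0  [called from process_batch, line 45]
  process_batch([4, 11, 6, 8, 8], 4) -> 12  [called from main, line 61]
  tally_events(15, 12) -> 0  [called from main, line 63]
Origin of each log line:
  1: from verify_load, line 30
  2-6: from bind_quota, line 6
  7: from bind_quota, line 7
  8: from clip_value, line 11
  9-13: from clip_value, line 16
  14: from clip_value, line 17
  15: from verify_load, line 33
  16: from derive_floor, line 21
  17: from main, line 60
  18: from process_batch, line 44
  19: from mix_signals, line 37
  20: from mix_signals, line 40
  21: from process_batch, line 46
  22: from main, line 62
  23: from tally_events, line 51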